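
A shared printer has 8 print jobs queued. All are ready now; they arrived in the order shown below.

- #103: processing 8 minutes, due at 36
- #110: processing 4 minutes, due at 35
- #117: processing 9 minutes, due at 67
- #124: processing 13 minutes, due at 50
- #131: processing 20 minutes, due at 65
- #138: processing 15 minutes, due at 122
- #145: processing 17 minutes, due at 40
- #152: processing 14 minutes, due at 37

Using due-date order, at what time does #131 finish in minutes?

EDD (increasing due date): #110 #103 #152 #145 #124 #131 #117 #138.
#110: 0→4
#103: 4→12
#152: 12→26
#145: 26→43
#124: 43→56
#131: 56→76

76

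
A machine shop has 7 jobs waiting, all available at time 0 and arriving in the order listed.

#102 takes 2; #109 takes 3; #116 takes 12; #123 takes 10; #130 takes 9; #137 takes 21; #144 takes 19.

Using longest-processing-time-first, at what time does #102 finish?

LPT (decreasing processing time): #137 #144 #116 #123 #130 #109 #102.
#137: 0→21
#144: 21→40
#116: 40→52
#123: 52→62
#130: 62→71
#109: 71→74
#102: 74→76

76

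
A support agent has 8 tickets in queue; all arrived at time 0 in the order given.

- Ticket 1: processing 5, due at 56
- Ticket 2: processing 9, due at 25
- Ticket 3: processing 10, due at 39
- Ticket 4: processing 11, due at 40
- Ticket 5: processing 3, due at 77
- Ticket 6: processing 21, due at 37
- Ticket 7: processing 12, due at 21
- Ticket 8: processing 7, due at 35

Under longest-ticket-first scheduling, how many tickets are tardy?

LPT (decreasing processing time): Ticket 6 Ticket 7 Ticket 4 Ticket 3 Ticket 2 Ticket 8 Ticket 1 Ticket 5.
Ticket 6: 0→21, due 37, tardiness 0
Ticket 7: 21→33, due 21, tardiness 12
Ticket 4: 33→44, due 40, tardiness 4
Ticket 3: 44→54, due 39, tardiness 15
Ticket 2: 54→63, due 25, tardiness 38
Ticket 8: 63→70, due 35, tardiness 35
Ticket 1: 70→75, due 56, tardiness 19
Ticket 5: 75→78, due 77, tardiness 1
Late tickets: 7.

7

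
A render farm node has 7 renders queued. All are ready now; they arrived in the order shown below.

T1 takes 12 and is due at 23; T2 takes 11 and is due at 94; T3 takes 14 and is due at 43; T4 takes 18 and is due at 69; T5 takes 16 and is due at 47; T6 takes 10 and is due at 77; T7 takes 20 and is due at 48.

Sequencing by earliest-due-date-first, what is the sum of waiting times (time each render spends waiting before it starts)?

EDD (increasing due date): T1 T3 T5 T7 T4 T6 T2.
T1: waits 0, runs 0→12
T3: waits 12, runs 12→26
T5: waits 26, runs 26→42
T7: waits 42, runs 42→62
T4: waits 62, runs 62→80
T6: waits 80, runs 80→90
T2: waits 90, runs 90→101
Sum = 0+12+26+42+62+80+90 = 312.

312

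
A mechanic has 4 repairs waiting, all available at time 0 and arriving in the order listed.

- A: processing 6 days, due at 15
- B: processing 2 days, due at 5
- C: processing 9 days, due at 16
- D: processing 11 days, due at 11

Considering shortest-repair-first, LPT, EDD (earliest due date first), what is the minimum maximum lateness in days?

SPT (increasing processing time): B A C D.
B: 0→2, due 5, lateness -3
A: 2→8, due 15, lateness -7
C: 8→17, due 16, lateness 1
D: 17→28, due 11, lateness 17
Maximum = 17.
LPT (decreasing processing time): D C A B.
D: 0→11, due 11, lateness 0
C: 11→20, due 16, lateness 4
A: 20→26, due 15, lateness 11
B: 26→28, due 5, lateness 23
Maximum = 23.
EDD (increasing due date): B D A C.
B: 0→2, due 5, lateness -3
D: 2→13, due 11, lateness 2
A: 13→19, due 15, lateness 4
C: 19→28, due 16, lateness 12
Maximum = 12.
SPT 17, LPT 23, EDD 12 → minimum 12.

12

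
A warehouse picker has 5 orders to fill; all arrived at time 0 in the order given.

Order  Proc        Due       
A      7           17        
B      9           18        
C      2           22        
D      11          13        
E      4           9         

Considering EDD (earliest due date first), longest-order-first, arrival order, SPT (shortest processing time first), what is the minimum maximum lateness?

13

EDD (increasing due date): E D A B C.
E: 0→4, due 9, lateness -5
D: 4→15, due 13, lateness 2
A: 15→22, due 17, lateness 5
B: 22→31, due 18, lateness 13
C: 31→33, due 22, lateness 11
Maximum = 13.
LPT (decreasing processing time): D B A E C.
D: 0→11, due 13, lateness -2
B: 11→20, due 18, lateness 2
A: 20→27, due 17, lateness 10
E: 27→31, due 9, lateness 22
C: 31→33, due 22, lateness 11
Maximum = 22.
FIFO (arrival order): A B C D E.
A: 0→7, due 17, lateness -10
B: 7→16, due 18, lateness -2
C: 16→18, due 22, lateness -4
D: 18→29, due 13, lateness 16
E: 29→33, due 9, lateness 24
Maximum = 24.
SPT (increasing processing time): C E A B D.
C: 0→2, due 22, lateness -20
E: 2→6, due 9, lateness -3
A: 6→13, due 17, lateness -4
B: 13→22, due 18, lateness 4
D: 22→33, due 13, lateness 20
Maximum = 20.
EDD 13, LPT 22, FIFO 24, SPT 20 → minimum 13.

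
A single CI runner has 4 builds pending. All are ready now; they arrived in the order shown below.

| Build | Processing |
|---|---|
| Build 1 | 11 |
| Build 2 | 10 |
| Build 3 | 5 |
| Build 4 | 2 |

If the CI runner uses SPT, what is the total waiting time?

SPT (increasing processing time): Build 4 Build 3 Build 2 Build 1.
Build 4: waits 0, runs 0→2
Build 3: waits 2, runs 2→7
Build 2: waits 7, runs 7→17
Build 1: waits 17, runs 17→28
Sum = 0+2+7+17 = 26.

26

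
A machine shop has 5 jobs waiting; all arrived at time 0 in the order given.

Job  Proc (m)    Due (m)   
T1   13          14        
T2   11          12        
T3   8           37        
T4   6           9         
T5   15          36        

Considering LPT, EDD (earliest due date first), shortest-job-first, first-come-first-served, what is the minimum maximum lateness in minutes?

LPT (decreasing processing time): T5 T1 T2 T3 T4.
T5: 0→15, due 36, lateness -21
T1: 15→28, due 14, lateness 14
T2: 28→39, due 12, lateness 27
T3: 39→47, due 37, lateness 10
T4: 47→53, due 9, lateness 44
Maximum = 44.
EDD (increasing due date): T4 T2 T1 T5 T3.
T4: 0→6, due 9, lateness -3
T2: 6→17, due 12, lateness 5
T1: 17→30, due 14, lateness 16
T5: 30→45, due 36, lateness 9
T3: 45→53, due 37, lateness 16
Maximum = 16.
SPT (increasing processing time): T4 T3 T2 T1 T5.
T4: 0→6, due 9, lateness -3
T3: 6→14, due 37, lateness -23
T2: 14→25, due 12, lateness 13
T1: 25→38, due 14, lateness 24
T5: 38→53, due 36, lateness 17
Maximum = 24.
FIFO (arrival order): T1 T2 T3 T4 T5.
T1: 0→13, due 14, lateness -1
T2: 13→24, due 12, lateness 12
T3: 24→32, due 37, lateness -5
T4: 32→38, due 9, lateness 29
T5: 38→53, due 36, lateness 17
Maximum = 29.
LPT 44, EDD 16, SPT 24, FIFO 29 → minimum 16.

16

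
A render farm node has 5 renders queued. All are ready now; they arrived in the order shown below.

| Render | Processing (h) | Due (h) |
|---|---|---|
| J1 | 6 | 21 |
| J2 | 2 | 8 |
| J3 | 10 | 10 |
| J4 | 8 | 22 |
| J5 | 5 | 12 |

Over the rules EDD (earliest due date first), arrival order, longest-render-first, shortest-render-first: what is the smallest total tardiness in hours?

EDD (increasing due date): J2 J3 J5 J1 J4.
J2: 0→2, due 8, tardiness 0
J3: 2→12, due 10, tardiness 2
J5: 12→17, due 12, tardiness 5
J1: 17→23, due 21, tardiness 2
J4: 23→31, due 22, tardiness 9
Sum = 0+2+5+2+9 = 18.
FIFO (arrival order): J1 J2 J3 J4 J5.
J1: 0→6, due 21, tardiness 0
J2: 6→8, due 8, tardiness 0
J3: 8→18, due 10, tardiness 8
J4: 18→26, due 22, tardiness 4
J5: 26→31, due 12, tardiness 19
Sum = 0+0+8+4+19 = 31.
LPT (decreasing processing time): J3 J4 J1 J5 J2.
J3: 0→10, due 10, tardiness 0
J4: 10→18, due 22, tardiness 0
J1: 18→24, due 21, tardiness 3
J5: 24→29, due 12, tardiness 17
J2: 29→31, due 8, tardiness 23
Sum = 0+0+3+17+23 = 43.
SPT (increasing processing time): J2 J5 J1 J4 J3.
J2: 0→2, due 8, tardiness 0
J5: 2→7, due 12, tardiness 0
J1: 7→13, due 21, tardiness 0
J4: 13→21, due 22, tardiness 0
J3: 21→31, due 10, tardiness 21
Sum = 0+0+0+0+21 = 21.
EDD 18, FIFO 31, LPT 43, SPT 21 → minimum 18.

18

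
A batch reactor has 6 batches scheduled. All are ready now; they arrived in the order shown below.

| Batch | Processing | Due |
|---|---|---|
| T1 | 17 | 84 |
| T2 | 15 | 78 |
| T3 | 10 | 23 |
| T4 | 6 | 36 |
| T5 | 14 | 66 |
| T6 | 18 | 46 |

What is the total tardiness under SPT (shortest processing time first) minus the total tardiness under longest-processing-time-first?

SPT (increasing processing time): T4 T3 T5 T2 T1 T6.
T4: 0→6, due 36, tardiness 0
T3: 6→16, due 23, tardiness 0
T5: 16→30, due 66, tardiness 0
T2: 30→45, due 78, tardiness 0
T1: 45→62, due 84, tardiness 0
T6: 62→80, due 46, tardiness 34
Sum = 0+0+0+0+0+34 = 34.
LPT (decreasing processing time): T6 T1 T2 T5 T3 T4.
T6: 0→18, due 46, tardiness 0
T1: 18→35, due 84, tardiness 0
T2: 35→50, due 78, tardiness 0
T5: 50→64, due 66, tardiness 0
T3: 64→74, due 23, tardiness 51
T4: 74→80, due 36, tardiness 44
Sum = 0+0+0+0+51+44 = 95.
Difference = 34 − 95 = -61.

-61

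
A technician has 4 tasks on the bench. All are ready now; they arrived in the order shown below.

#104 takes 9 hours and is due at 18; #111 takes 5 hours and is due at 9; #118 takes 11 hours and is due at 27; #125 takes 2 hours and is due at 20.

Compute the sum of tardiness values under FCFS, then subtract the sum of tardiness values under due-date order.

FIFO (arrival order): #104 #111 #118 #125.
#104: 0→9, due 18, tardiness 0
#111: 9→14, due 9, tardiness 5
#118: 14→25, due 27, tardiness 0
#125: 25→27, due 20, tardiness 7
Sum = 0+5+0+7 = 12.
EDD (increasing due date): #111 #104 #125 #118.
#111: 0→5, due 9, tardiness 0
#104: 5→14, due 18, tardiness 0
#125: 14→16, due 20, tardiness 0
#118: 16→27, due 27, tardiness 0
Sum = 0+0+0+0 = 0.
Difference = 12 − 0 = 12.

12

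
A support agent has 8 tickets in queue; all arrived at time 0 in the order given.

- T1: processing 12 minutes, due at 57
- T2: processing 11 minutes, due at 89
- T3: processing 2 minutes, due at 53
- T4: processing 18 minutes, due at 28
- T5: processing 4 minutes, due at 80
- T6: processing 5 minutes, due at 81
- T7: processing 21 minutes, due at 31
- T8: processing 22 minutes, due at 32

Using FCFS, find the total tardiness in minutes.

120

FIFO (arrival order): T1 T2 T3 T4 T5 T6 T7 T8.
T1: 0→12, due 57, tardiness 0
T2: 12→23, due 89, tardiness 0
T3: 23→25, due 53, tardiness 0
T4: 25→43, due 28, tardiness 15
T5: 43→47, due 80, tardiness 0
T6: 47→52, due 81, tardiness 0
T7: 52→73, due 31, tardiness 42
T8: 73→95, due 32, tardiness 63
Sum = 0+0+0+15+0+0+42+63 = 120.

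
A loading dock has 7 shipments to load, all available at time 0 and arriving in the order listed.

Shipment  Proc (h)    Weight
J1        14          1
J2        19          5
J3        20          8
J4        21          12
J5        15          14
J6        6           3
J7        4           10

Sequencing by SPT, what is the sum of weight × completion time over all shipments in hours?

SPT (increasing processing time): J7 J6 J1 J5 J2 J3 J4.
J7: finishes 4, weight 10, w·C = 40
J6: finishes 10, weight 3, w·C = 30
J1: finishes 24, weight 1, w·C = 24
J5: finishes 39, weight 14, w·C = 546
J2: finishes 58, weight 5, w·C = 290
J3: finishes 78, weight 8, w·C = 624
J4: finishes 99, weight 12, w·C = 1188
Sum = 40+30+24+546+290+624+1188 = 2742.

2742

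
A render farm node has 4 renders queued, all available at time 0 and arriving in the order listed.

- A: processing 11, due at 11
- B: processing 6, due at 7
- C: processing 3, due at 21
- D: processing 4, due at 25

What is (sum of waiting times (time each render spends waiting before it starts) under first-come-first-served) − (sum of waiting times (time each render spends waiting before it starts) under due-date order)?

FIFO (arrival order): A B C D.
A: waits 0, runs 0→11
B: waits 11, runs 11→17
C: waits 17, runs 17→20
D: waits 20, runs 20→24
Sum = 0+11+17+20 = 48.
EDD (increasing due date): B A C D.
B: waits 0, runs 0→6
A: waits 6, runs 6→17
C: waits 17, runs 17→20
D: waits 20, runs 20→24
Sum = 0+6+17+20 = 43.
Difference = 48 − 43 = 5.

5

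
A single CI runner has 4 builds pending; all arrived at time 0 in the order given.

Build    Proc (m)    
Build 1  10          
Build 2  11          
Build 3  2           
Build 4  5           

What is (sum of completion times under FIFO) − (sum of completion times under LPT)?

-4

FIFO (arrival order): Build 1 Build 2 Build 3 Build 4.
Build 1: 0→10
Build 2: 10→21
Build 3: 21→23
Build 4: 23→28
Sum = 10+21+23+28 = 82.
LPT (decreasing processing time): Build 2 Build 1 Build 4 Build 3.
Build 2: 0→11
Build 1: 11→21
Build 4: 21→26
Build 3: 26→28
Sum = 11+21+26+28 = 86.
Difference = 82 − 86 = -4.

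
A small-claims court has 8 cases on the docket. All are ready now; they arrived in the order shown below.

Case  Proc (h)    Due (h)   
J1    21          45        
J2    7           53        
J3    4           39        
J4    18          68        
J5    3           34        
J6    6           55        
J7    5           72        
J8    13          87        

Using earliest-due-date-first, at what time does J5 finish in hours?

EDD (increasing due date): J5 J3 J1 J2 J6 J4 J7 J8.
J5: 0→3

3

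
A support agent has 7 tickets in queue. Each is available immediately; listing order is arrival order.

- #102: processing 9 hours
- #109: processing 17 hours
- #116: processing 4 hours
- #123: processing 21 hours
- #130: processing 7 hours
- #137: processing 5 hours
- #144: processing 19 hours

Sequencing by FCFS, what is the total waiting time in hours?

237

FIFO (arrival order): #102 #109 #116 #123 #130 #137 #144.
#102: waits 0, runs 0→9
#109: waits 9, runs 9→26
#116: waits 26, runs 26→30
#123: waits 30, runs 30→51
#130: waits 51, runs 51→58
#137: waits 58, runs 58→63
#144: waits 63, runs 63→82
Sum = 0+9+26+30+51+58+63 = 237.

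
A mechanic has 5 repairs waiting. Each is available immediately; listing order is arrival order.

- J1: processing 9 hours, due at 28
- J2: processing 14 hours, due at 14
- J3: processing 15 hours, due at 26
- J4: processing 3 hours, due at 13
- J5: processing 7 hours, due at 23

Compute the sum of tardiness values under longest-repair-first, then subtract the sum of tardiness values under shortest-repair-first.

41

LPT (decreasing processing time): J3 J2 J1 J5 J4.
J3: 0→15, due 26, tardiness 0
J2: 15→29, due 14, tardiness 15
J1: 29→38, due 28, tardiness 10
J5: 38→45, due 23, tardiness 22
J4: 45→48, due 13, tardiness 35
Sum = 0+15+10+22+35 = 82.
SPT (increasing processing time): J4 J5 J1 J2 J3.
J4: 0→3, due 13, tardiness 0
J5: 3→10, due 23, tardiness 0
J1: 10→19, due 28, tardiness 0
J2: 19→33, due 14, tardiness 19
J3: 33→48, due 26, tardiness 22
Sum = 0+0+0+19+22 = 41.
Difference = 82 − 41 = 41.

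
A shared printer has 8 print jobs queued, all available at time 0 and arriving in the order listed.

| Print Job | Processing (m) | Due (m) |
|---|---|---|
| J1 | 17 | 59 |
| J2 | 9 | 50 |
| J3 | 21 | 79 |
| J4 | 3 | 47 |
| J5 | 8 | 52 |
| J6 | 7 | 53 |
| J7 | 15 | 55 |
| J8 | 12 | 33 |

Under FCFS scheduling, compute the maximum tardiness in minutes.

FIFO (arrival order): J1 J2 J3 J4 J5 J6 J7 J8.
J1: 0→17, due 59, tardiness 0
J2: 17→26, due 50, tardiness 0
J3: 26→47, due 79, tardiness 0
J4: 47→50, due 47, tardiness 3
J5: 50→58, due 52, tardiness 6
J6: 58→65, due 53, tardiness 12
J7: 65→80, due 55, tardiness 25
J8: 80→92, due 33, tardiness 59
Maximum = 59.

59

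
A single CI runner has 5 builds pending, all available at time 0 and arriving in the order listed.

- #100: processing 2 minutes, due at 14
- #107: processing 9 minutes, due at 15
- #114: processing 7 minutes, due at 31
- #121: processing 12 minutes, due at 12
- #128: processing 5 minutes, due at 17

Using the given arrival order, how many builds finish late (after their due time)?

FIFO (arrival order): #100 #107 #114 #121 #128.
#100: 0→2, due 14, tardiness 0
#107: 2→11, due 15, tardiness 0
#114: 11→18, due 31, tardiness 0
#121: 18→30, due 12, tardiness 18
#128: 30→35, due 17, tardiness 18
Late builds: 2.

2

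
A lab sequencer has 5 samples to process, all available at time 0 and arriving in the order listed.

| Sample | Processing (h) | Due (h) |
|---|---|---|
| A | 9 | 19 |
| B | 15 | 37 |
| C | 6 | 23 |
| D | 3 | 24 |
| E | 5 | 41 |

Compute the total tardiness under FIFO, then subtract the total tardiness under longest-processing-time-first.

FIFO (arrival order): A B C D E.
A: 0→9, due 19, tardiness 0
B: 9→24, due 37, tardiness 0
C: 24→30, due 23, tardiness 7
D: 30→33, due 24, tardiness 9
E: 33→38, due 41, tardiness 0
Sum = 0+0+7+9+0 = 16.
LPT (decreasing processing time): B A C E D.
B: 0→15, due 37, tardiness 0
A: 15→24, due 19, tardiness 5
C: 24→30, due 23, tardiness 7
E: 30→35, due 41, tardiness 0
D: 35→38, due 24, tardiness 14
Sum = 0+5+7+0+14 = 26.
Difference = 16 − 26 = -10.

-10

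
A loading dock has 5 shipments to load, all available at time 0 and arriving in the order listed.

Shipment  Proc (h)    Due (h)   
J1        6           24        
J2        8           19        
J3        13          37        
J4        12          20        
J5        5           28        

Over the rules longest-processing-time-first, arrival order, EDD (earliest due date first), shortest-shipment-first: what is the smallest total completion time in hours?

110

LPT (decreasing processing time): J3 J4 J2 J1 J5.
J3: 0→13
J4: 13→25
J2: 25→33
J1: 33→39
J5: 39→44
Sum = 13+25+33+39+44 = 154.
FIFO (arrival order): J1 J2 J3 J4 J5.
J1: 0→6
J2: 6→14
J3: 14→27
J4: 27→39
J5: 39→44
Sum = 6+14+27+39+44 = 130.
EDD (increasing due date): J2 J4 J1 J5 J3.
J2: 0→8
J4: 8→20
J1: 20→26
J5: 26→31
J3: 31→44
Sum = 8+20+26+31+44 = 129.
SPT (increasing processing time): J5 J1 J2 J4 J3.
J5: 0→5
J1: 5→11
J2: 11→19
J4: 19→31
J3: 31→44
Sum = 5+11+19+31+44 = 110.
LPT 154, FIFO 130, EDD 129, SPT 110 → minimum 110.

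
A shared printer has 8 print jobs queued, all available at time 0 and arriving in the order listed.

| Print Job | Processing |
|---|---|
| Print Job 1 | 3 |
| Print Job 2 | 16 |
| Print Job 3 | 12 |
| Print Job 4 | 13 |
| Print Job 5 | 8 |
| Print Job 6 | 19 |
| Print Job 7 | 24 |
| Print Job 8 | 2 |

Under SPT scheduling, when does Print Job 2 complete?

54

SPT (increasing processing time): Print Job 8 Print Job 1 Print Job 5 Print Job 3 Print Job 4 Print Job 2 Print Job 6 Print Job 7.
Print Job 8: 0→2
Print Job 1: 2→5
Print Job 5: 5→13
Print Job 3: 13→25
Print Job 4: 25→38
Print Job 2: 38→54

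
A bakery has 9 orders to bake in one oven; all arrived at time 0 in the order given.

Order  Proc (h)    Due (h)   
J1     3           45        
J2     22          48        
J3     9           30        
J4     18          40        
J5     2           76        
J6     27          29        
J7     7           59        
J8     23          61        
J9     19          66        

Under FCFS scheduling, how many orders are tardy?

FIFO (arrival order): J1 J2 J3 J4 J5 J6 J7 J8 J9.
J1: 0→3, due 45, tardiness 0
J2: 3→25, due 48, tardiness 0
J3: 25→34, due 30, tardiness 4
J4: 34→52, due 40, tardiness 12
J5: 52→54, due 76, tardiness 0
J6: 54→81, due 29, tardiness 52
J7: 81→88, due 59, tardiness 29
J8: 88→111, due 61, tardiness 50
J9: 111→130, due 66, tardiness 64
Late orders: 6.

6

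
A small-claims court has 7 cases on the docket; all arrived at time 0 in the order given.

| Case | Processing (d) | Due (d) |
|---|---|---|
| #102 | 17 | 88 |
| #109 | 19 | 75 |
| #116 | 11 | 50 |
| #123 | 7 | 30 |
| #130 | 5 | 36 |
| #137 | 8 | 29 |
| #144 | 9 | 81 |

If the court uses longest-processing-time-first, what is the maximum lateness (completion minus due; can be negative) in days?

41

LPT (decreasing processing time): #109 #102 #116 #144 #137 #123 #130.
#109: 0→19, due 75, lateness -56
#102: 19→36, due 88, lateness -52
#116: 36→47, due 50, lateness -3
#144: 47→56, due 81, lateness -25
#137: 56→64, due 29, lateness 35
#123: 64→71, due 30, lateness 41
#130: 71→76, due 36, lateness 40
Maximum = 41.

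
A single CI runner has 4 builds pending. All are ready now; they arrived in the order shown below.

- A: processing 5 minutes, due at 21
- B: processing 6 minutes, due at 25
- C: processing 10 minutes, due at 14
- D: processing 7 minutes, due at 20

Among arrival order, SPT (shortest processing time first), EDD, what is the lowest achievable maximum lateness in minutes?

3

FIFO (arrival order): A B C D.
A: 0→5, due 21, lateness -16
B: 5→11, due 25, lateness -14
C: 11→21, due 14, lateness 7
D: 21→28, due 20, lateness 8
Maximum = 8.
SPT (increasing processing time): A B D C.
A: 0→5, due 21, lateness -16
B: 5→11, due 25, lateness -14
D: 11→18, due 20, lateness -2
C: 18→28, due 14, lateness 14
Maximum = 14.
EDD (increasing due date): C D A B.
C: 0→10, due 14, lateness -4
D: 10→17, due 20, lateness -3
A: 17→22, due 21, lateness 1
B: 22→28, due 25, lateness 3
Maximum = 3.
FIFO 8, SPT 14, EDD 3 → minimum 3.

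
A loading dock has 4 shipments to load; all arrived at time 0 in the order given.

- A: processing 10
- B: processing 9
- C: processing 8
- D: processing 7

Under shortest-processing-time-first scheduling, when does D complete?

SPT (increasing processing time): D C B A.
D: 0→7

7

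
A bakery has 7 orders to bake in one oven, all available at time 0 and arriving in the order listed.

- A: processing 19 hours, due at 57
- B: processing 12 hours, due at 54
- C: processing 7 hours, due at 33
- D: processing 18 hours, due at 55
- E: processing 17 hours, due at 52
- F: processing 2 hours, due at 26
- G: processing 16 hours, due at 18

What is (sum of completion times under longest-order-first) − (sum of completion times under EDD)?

124

LPT (decreasing processing time): A D E G B C F.
A: 0→19
D: 19→37
E: 37→54
G: 54→70
B: 70→82
C: 82→89
F: 89→91
Sum = 19+37+54+70+82+89+91 = 442.
EDD (increasing due date): G F C E B D A.
G: 0→16
F: 16→18
C: 18→25
E: 25→42
B: 42→54
D: 54→72
A: 72→91
Sum = 16+18+25+42+54+72+91 = 318.
Difference = 442 − 318 = 124.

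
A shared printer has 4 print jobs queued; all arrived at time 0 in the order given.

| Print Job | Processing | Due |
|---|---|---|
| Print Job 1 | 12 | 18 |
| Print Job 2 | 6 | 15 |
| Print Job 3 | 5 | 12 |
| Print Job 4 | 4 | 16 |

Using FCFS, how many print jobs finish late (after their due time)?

3

FIFO (arrival order): Print Job 1 Print Job 2 Print Job 3 Print Job 4.
Print Job 1: 0→12, due 18, tardiness 0
Print Job 2: 12→18, due 15, tardiness 3
Print Job 3: 18→23, due 12, tardiness 11
Print Job 4: 23→27, due 16, tardiness 11
Late print jobs: 3.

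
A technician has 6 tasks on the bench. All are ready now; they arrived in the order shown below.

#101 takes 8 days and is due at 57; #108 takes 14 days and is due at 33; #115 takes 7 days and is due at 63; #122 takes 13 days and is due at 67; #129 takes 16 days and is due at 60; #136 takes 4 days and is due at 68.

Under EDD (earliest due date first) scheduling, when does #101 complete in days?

EDD (increasing due date): #108 #101 #129 #115 #122 #136.
#108: 0→14
#101: 14→22

22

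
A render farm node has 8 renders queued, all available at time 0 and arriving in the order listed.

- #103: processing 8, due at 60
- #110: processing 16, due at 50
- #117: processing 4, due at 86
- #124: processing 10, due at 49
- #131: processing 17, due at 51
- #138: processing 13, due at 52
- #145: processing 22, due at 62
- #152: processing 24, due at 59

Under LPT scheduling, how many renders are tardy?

6

LPT (decreasing processing time): #152 #145 #131 #110 #138 #124 #103 #117.
#152: 0→24, due 59, tardiness 0
#145: 24→46, due 62, tardiness 0
#131: 46→63, due 51, tardiness 12
#110: 63→79, due 50, tardiness 29
#138: 79→92, due 52, tardiness 40
#124: 92→102, due 49, tardiness 53
#103: 102→110, due 60, tardiness 50
#117: 110→114, due 86, tardiness 28
Late renders: 6.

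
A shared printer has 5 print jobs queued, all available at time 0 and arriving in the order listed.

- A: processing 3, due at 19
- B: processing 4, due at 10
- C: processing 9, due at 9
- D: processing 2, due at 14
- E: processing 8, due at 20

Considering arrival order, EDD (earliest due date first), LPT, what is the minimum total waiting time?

FIFO (arrival order): A B C D E.
A: waits 0, runs 0→3
B: waits 3, runs 3→7
C: waits 7, runs 7→16
D: waits 16, runs 16→18
E: waits 18, runs 18→26
Sum = 0+3+7+16+18 = 44.
EDD (increasing due date): C B D A E.
C: waits 0, runs 0→9
B: waits 9, runs 9→13
D: waits 13, runs 13→15
A: waits 15, runs 15→18
E: waits 18, runs 18→26
Sum = 0+9+13+15+18 = 55.
LPT (decreasing processing time): C E B A D.
C: waits 0, runs 0→9
E: waits 9, runs 9→17
B: waits 17, runs 17→21
A: waits 21, runs 21→24
D: waits 24, runs 24→26
Sum = 0+9+17+21+24 = 71.
FIFO 44, EDD 55, LPT 71 → minimum 44.

44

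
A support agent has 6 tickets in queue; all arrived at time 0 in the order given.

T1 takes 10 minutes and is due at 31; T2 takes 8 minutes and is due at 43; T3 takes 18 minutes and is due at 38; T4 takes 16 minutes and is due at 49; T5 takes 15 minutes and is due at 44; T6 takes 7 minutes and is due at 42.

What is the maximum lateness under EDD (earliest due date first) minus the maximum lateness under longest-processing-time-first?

-7

EDD (increasing due date): T1 T3 T6 T2 T5 T4.
T1: 0→10, due 31, lateness -21
T3: 10→28, due 38, lateness -10
T6: 28→35, due 42, lateness -7
T2: 35→43, due 43, lateness 0
T5: 43→58, due 44, lateness 14
T4: 58→74, due 49, lateness 25
Maximum = 25.
LPT (decreasing processing time): T3 T4 T5 T1 T2 T6.
T3: 0→18, due 38, lateness -20
T4: 18→34, due 49, lateness -15
T5: 34→49, due 44, lateness 5
T1: 49→59, due 31, lateness 28
T2: 59→67, due 43, lateness 24
T6: 67→74, due 42, lateness 32
Maximum = 32.
Difference = 25 − 32 = -7.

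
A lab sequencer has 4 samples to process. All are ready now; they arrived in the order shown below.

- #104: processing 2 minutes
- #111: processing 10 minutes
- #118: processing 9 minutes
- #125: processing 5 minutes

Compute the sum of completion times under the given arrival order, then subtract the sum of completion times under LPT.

-18

FIFO (arrival order): #104 #111 #118 #125.
#104: 0→2
#111: 2→12
#118: 12→21
#125: 21→26
Sum = 2+12+21+26 = 61.
LPT (decreasing processing time): #111 #118 #125 #104.
#111: 0→10
#118: 10→19
#125: 19→24
#104: 24→26
Sum = 10+19+24+26 = 79.
Difference = 61 − 79 = -18.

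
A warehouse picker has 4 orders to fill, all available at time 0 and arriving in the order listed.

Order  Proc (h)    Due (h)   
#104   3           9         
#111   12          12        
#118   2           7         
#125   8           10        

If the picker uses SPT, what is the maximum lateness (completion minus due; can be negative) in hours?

SPT (increasing processing time): #118 #104 #125 #111.
#118: 0→2, due 7, lateness -5
#104: 2→5, due 9, lateness -4
#125: 5→13, due 10, lateness 3
#111: 13→25, due 12, lateness 13
Maximum = 13.

13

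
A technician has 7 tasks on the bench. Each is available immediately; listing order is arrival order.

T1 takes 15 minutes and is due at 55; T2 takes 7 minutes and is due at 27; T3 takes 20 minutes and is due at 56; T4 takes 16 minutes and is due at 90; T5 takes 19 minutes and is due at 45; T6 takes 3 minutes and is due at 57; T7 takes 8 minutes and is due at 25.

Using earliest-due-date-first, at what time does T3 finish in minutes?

69

EDD (increasing due date): T7 T2 T5 T1 T3 T6 T4.
T7: 0→8
T2: 8→15
T5: 15→34
T1: 34→49
T3: 49→69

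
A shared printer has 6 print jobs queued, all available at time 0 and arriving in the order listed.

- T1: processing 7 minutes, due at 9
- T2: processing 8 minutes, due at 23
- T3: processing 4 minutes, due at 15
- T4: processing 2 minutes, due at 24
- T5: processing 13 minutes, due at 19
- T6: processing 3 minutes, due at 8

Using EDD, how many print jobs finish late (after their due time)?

4

EDD (increasing due date): T6 T1 T3 T5 T2 T4.
T6: 0→3, due 8, tardiness 0
T1: 3→10, due 9, tardiness 1
T3: 10→14, due 15, tardiness 0
T5: 14→27, due 19, tardiness 8
T2: 27→35, due 23, tardiness 12
T4: 35→37, due 24, tardiness 13
Late print jobs: 4.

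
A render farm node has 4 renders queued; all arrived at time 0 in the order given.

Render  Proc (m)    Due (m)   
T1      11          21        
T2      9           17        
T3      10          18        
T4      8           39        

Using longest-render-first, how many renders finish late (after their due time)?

2

LPT (decreasing processing time): T1 T3 T2 T4.
T1: 0→11, due 21, tardiness 0
T3: 11→21, due 18, tardiness 3
T2: 21→30, due 17, tardiness 13
T4: 30→38, due 39, tardiness 0
Late renders: 2.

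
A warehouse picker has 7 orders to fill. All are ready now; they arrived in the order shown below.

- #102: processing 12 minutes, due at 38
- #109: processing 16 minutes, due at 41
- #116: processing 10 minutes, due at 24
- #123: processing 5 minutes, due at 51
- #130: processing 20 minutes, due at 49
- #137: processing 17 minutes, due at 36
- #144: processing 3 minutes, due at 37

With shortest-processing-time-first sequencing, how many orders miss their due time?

3

SPT (increasing processing time): #144 #123 #116 #102 #109 #137 #130.
#144: 0→3, due 37, tardiness 0
#123: 3→8, due 51, tardiness 0
#116: 8→18, due 24, tardiness 0
#102: 18→30, due 38, tardiness 0
#109: 30→46, due 41, tardiness 5
#137: 46→63, due 36, tardiness 27
#130: 63→83, due 49, tardiness 34
Late orders: 3.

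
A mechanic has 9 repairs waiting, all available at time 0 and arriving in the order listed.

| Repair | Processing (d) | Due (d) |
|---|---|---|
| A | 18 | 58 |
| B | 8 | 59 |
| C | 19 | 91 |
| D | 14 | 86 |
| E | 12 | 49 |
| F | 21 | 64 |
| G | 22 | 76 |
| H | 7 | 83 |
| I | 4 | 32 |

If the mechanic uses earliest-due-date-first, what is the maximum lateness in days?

EDD (increasing due date): I E A B F G H D C.
I: 0→4, due 32, lateness -28
E: 4→16, due 49, lateness -33
A: 16→34, due 58, lateness -24
B: 34→42, due 59, lateness -17
F: 42→63, due 64, lateness -1
G: 63→85, due 76, lateness 9
H: 85→92, due 83, lateness 9
D: 92→106, due 86, lateness 20
C: 106→125, due 91, lateness 34
Maximum = 34.

34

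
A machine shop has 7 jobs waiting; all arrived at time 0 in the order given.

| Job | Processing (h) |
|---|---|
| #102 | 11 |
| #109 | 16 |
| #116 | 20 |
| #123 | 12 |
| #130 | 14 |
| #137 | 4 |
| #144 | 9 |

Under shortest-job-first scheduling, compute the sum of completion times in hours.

279

SPT (increasing processing time): #137 #144 #102 #123 #130 #109 #116.
#137: 0→4
#144: 4→13
#102: 13→24
#123: 24→36
#130: 36→50
#109: 50→66
#116: 66→86
Sum = 4+13+24+36+50+66+86 = 279.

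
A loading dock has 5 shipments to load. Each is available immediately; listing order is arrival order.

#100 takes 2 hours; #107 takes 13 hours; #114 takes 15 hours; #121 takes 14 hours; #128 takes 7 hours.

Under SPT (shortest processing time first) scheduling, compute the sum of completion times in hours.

120

SPT (increasing processing time): #100 #128 #107 #121 #114.
#100: 0→2
#128: 2→9
#107: 9→22
#121: 22→36
#114: 36→51
Sum = 2+9+22+36+51 = 120.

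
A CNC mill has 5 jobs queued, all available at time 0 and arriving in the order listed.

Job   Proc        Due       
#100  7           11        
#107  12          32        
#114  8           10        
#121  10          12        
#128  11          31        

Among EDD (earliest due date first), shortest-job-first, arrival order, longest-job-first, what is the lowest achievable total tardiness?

38

EDD (increasing due date): #114 #100 #121 #128 #107.
#114: 0→8, due 10, tardiness 0
#100: 8→15, due 11, tardiness 4
#121: 15→25, due 12, tardiness 13
#128: 25→36, due 31, tardiness 5
#107: 36→48, due 32, tardiness 16
Sum = 0+4+13+5+16 = 38.
SPT (increasing processing time): #100 #114 #121 #128 #107.
#100: 0→7, due 11, tardiness 0
#114: 7→15, due 10, tardiness 5
#121: 15→25, due 12, tardiness 13
#128: 25→36, due 31, tardiness 5
#107: 36→48, due 32, tardiness 16
Sum = 0+5+13+5+16 = 39.
FIFO (arrival order): #100 #107 #114 #121 #128.
#100: 0→7, due 11, tardiness 0
#107: 7→19, due 32, tardiness 0
#114: 19→27, due 10, tardiness 17
#121: 27→37, due 12, tardiness 25
#128: 37→48, due 31, tardiness 17
Sum = 0+0+17+25+17 = 59.
LPT (decreasing processing time): #107 #128 #121 #114 #100.
#107: 0→12, due 32, tardiness 0
#128: 12→23, due 31, tardiness 0
#121: 23→33, due 12, tardiness 21
#114: 33→41, due 10, tardiness 31
#100: 41→48, due 11, tardiness 37
Sum = 0+0+21+31+37 = 89.
EDD 38, SPT 39, FIFO 59, LPT 89 → minimum 38.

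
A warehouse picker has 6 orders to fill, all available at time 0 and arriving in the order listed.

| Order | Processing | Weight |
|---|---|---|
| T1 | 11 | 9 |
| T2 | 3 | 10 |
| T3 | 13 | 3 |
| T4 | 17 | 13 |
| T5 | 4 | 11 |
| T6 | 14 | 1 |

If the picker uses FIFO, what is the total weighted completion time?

FIFO (arrival order): T1 T2 T3 T4 T5 T6.
T1: finishes 11, weight 9, w·C = 99
T2: finishes 14, weight 10, w·C = 140
T3: finishes 27, weight 3, w·C = 81
T4: finishes 44, weight 13, w·C = 572
T5: finishes 48, weight 11, w·C = 528
T6: finishes 62, weight 1, w·C = 62
Sum = 99+140+81+572+528+62 = 1482.

1482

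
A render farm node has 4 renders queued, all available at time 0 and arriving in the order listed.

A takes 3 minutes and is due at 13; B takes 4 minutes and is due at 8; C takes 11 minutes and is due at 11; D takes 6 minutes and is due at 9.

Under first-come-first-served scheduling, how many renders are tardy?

FIFO (arrival order): A B C D.
A: 0→3, due 13, tardiness 0
B: 3→7, due 8, tardiness 0
C: 7→18, due 11, tardiness 7
D: 18→24, due 9, tardiness 15
Late renders: 2.

2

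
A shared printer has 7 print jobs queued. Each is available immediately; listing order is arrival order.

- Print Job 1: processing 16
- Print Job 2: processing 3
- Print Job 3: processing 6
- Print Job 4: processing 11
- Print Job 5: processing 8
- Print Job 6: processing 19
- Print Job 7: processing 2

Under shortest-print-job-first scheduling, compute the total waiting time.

113

SPT (increasing processing time): Print Job 7 Print Job 2 Print Job 3 Print Job 5 Print Job 4 Print Job 1 Print Job 6.
Print Job 7: waits 0, runs 0→2
Print Job 2: waits 2, runs 2→5
Print Job 3: waits 5, runs 5→11
Print Job 5: waits 11, runs 11→19
Print Job 4: waits 19, runs 19→30
Print Job 1: waits 30, runs 30→46
Print Job 6: waits 46, runs 46→65
Sum = 0+2+5+11+19+30+46 = 113.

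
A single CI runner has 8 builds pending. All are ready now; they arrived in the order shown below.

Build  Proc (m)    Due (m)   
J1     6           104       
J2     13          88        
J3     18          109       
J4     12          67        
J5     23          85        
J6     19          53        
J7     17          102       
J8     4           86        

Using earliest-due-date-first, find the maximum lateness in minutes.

EDD (increasing due date): J6 J4 J5 J8 J2 J7 J1 J3.
J6: 0→19, due 53, lateness -34
J4: 19→31, due 67, lateness -36
J5: 31→54, due 85, lateness -31
J8: 54→58, due 86, lateness -28
J2: 58→71, due 88, lateness -17
J7: 71→88, due 102, lateness -14
J1: 88→94, due 104, lateness -10
J3: 94→112, due 109, lateness 3
Maximum = 3.

3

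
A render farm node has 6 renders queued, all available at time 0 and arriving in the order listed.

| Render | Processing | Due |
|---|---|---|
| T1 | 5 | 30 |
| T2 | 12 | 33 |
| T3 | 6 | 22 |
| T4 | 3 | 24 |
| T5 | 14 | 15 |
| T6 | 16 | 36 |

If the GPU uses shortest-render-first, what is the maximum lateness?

25

SPT (increasing processing time): T4 T1 T3 T2 T5 T6.
T4: 0→3, due 24, lateness -21
T1: 3→8, due 30, lateness -22
T3: 8→14, due 22, lateness -8
T2: 14→26, due 33, lateness -7
T5: 26→40, due 15, lateness 25
T6: 40→56, due 36, lateness 20
Maximum = 25.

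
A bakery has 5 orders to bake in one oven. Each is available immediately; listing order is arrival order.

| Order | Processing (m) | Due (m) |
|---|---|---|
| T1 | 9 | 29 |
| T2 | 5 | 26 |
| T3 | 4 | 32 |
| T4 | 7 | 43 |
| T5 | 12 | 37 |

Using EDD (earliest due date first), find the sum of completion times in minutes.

104

EDD (increasing due date): T2 T1 T3 T5 T4.
T2: 0→5
T1: 5→14
T3: 14→18
T5: 18→30
T4: 30→37
Sum = 5+14+18+30+37 = 104.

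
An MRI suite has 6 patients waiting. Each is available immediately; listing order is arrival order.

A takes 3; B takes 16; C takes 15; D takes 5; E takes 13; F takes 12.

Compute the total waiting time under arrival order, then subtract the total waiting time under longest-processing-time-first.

-61

FIFO (arrival order): A B C D E F.
A: waits 0, runs 0→3
B: waits 3, runs 3→19
C: waits 19, runs 19→34
D: waits 34, runs 34→39
E: waits 39, runs 39→52
F: waits 52, runs 52→64
Sum = 0+3+19+34+39+52 = 147.
LPT (decreasing processing time): B C E F D A.
B: waits 0, runs 0→16
C: waits 16, runs 16→31
E: waits 31, runs 31→44
F: waits 44, runs 44→56
D: waits 56, runs 56→61
A: waits 61, runs 61→64
Sum = 0+16+31+44+56+61 = 208.
Difference = 147 − 208 = -61.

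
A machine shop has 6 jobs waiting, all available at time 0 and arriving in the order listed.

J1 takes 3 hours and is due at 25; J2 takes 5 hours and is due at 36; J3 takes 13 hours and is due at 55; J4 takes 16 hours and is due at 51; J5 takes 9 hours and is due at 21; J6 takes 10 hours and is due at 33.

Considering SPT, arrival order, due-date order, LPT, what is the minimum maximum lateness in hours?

1

SPT (increasing processing time): J1 J2 J5 J6 J3 J4.
J1: 0→3, due 25, lateness -22
J2: 3→8, due 36, lateness -28
J5: 8→17, due 21, lateness -4
J6: 17→27, due 33, lateness -6
J3: 27→40, due 55, lateness -15
J4: 40→56, due 51, lateness 5
Maximum = 5.
FIFO (arrival order): J1 J2 J3 J4 J5 J6.
J1: 0→3, due 25, lateness -22
J2: 3→8, due 36, lateness -28
J3: 8→21, due 55, lateness -34
J4: 21→37, due 51, lateness -14
J5: 37→46, due 21, lateness 25
J6: 46→56, due 33, lateness 23
Maximum = 25.
EDD (increasing due date): J5 J1 J6 J2 J4 J3.
J5: 0→9, due 21, lateness -12
J1: 9→12, due 25, lateness -13
J6: 12→22, due 33, lateness -11
J2: 22→27, due 36, lateness -9
J4: 27→43, due 51, lateness -8
J3: 43→56, due 55, lateness 1
Maximum = 1.
LPT (decreasing processing time): J4 J3 J6 J5 J2 J1.
J4: 0→16, due 51, lateness -35
J3: 16→29, due 55, lateness -26
J6: 29→39, due 33, lateness 6
J5: 39→48, due 21, lateness 27
J2: 48→53, due 36, lateness 17
J1: 53→56, due 25, lateness 31
Maximum = 31.
SPT 5, FIFO 25, EDD 1, LPT 31 → minimum 1.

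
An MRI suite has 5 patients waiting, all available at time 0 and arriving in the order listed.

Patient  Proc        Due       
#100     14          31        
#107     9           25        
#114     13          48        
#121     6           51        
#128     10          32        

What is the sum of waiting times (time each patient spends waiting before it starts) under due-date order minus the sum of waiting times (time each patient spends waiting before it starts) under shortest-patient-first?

EDD (increasing due date): #107 #100 #128 #114 #121.
#107: waits 0, runs 0→9
#100: waits 9, runs 9→23
#128: waits 23, runs 23→33
#114: waits 33, runs 33→46
#121: waits 46, runs 46→52
Sum = 0+9+23+33+46 = 111.
SPT (increasing processing time): #121 #107 #128 #114 #100.
#121: waits 0, runs 0→6
#107: waits 6, runs 6→15
#128: waits 15, runs 15→25
#114: waits 25, runs 25→38
#100: waits 38, runs 38→52
Sum = 0+6+15+25+38 = 84.
Difference = 111 − 84 = 27.

27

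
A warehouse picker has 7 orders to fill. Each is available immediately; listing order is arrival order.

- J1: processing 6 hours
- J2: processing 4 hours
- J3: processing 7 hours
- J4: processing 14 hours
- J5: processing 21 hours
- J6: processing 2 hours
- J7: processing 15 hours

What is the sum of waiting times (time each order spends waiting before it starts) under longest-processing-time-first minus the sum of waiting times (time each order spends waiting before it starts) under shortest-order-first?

174

LPT (decreasing processing time): J5 J7 J4 J3 J1 J2 J6.
J5: waits 0, runs 0→21
J7: waits 21, runs 21→36
J4: waits 36, runs 36→50
J3: waits 50, runs 50→57
J1: waits 57, runs 57→63
J2: waits 63, runs 63→67
J6: waits 67, runs 67→69
Sum = 0+21+36+50+57+63+67 = 294.
SPT (increasing processing time): J6 J2 J1 J3 J4 J7 J5.
J6: waits 0, runs 0→2
J2: waits 2, runs 2→6
J1: waits 6, runs 6→12
J3: waits 12, runs 12→19
J4: waits 19, runs 19→33
J7: waits 33, runs 33→48
J5: waits 48, runs 48→69
Sum = 0+2+6+12+19+33+48 = 120.
Difference = 294 − 120 = 174.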